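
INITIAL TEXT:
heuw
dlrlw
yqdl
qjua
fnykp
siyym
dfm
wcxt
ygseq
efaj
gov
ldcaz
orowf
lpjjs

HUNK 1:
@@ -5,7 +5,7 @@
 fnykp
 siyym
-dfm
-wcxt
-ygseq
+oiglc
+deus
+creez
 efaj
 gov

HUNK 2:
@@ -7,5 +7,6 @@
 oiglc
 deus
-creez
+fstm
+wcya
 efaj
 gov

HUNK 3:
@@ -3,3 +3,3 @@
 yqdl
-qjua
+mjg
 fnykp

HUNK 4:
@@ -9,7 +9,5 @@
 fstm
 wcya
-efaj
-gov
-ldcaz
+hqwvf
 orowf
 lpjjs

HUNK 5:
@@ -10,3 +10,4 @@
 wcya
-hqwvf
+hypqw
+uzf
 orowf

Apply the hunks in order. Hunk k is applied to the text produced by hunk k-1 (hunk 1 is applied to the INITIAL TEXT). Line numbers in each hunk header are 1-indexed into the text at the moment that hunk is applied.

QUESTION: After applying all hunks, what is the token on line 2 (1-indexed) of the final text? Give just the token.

Hunk 1: at line 5 remove [dfm,wcxt,ygseq] add [oiglc,deus,creez] -> 14 lines: heuw dlrlw yqdl qjua fnykp siyym oiglc deus creez efaj gov ldcaz orowf lpjjs
Hunk 2: at line 7 remove [creez] add [fstm,wcya] -> 15 lines: heuw dlrlw yqdl qjua fnykp siyym oiglc deus fstm wcya efaj gov ldcaz orowf lpjjs
Hunk 3: at line 3 remove [qjua] add [mjg] -> 15 lines: heuw dlrlw yqdl mjg fnykp siyym oiglc deus fstm wcya efaj gov ldcaz orowf lpjjs
Hunk 4: at line 9 remove [efaj,gov,ldcaz] add [hqwvf] -> 13 lines: heuw dlrlw yqdl mjg fnykp siyym oiglc deus fstm wcya hqwvf orowf lpjjs
Hunk 5: at line 10 remove [hqwvf] add [hypqw,uzf] -> 14 lines: heuw dlrlw yqdl mjg fnykp siyym oiglc deus fstm wcya hypqw uzf orowf lpjjs
Final line 2: dlrlw

Answer: dlrlw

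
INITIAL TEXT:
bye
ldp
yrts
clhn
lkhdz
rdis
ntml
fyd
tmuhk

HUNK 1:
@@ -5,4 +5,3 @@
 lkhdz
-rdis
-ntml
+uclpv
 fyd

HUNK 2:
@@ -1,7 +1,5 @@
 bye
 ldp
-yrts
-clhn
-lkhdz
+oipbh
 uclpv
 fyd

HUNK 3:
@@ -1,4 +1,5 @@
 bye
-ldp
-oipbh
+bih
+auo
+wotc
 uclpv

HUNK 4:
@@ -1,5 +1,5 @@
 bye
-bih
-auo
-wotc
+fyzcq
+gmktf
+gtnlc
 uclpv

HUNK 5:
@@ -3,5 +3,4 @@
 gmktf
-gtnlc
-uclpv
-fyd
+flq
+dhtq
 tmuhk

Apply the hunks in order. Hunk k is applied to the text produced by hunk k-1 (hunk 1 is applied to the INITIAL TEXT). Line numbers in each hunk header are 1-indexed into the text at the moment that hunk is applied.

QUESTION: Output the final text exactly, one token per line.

Hunk 1: at line 5 remove [rdis,ntml] add [uclpv] -> 8 lines: bye ldp yrts clhn lkhdz uclpv fyd tmuhk
Hunk 2: at line 1 remove [yrts,clhn,lkhdz] add [oipbh] -> 6 lines: bye ldp oipbh uclpv fyd tmuhk
Hunk 3: at line 1 remove [ldp,oipbh] add [bih,auo,wotc] -> 7 lines: bye bih auo wotc uclpv fyd tmuhk
Hunk 4: at line 1 remove [bih,auo,wotc] add [fyzcq,gmktf,gtnlc] -> 7 lines: bye fyzcq gmktf gtnlc uclpv fyd tmuhk
Hunk 5: at line 3 remove [gtnlc,uclpv,fyd] add [flq,dhtq] -> 6 lines: bye fyzcq gmktf flq dhtq tmuhk

Answer: bye
fyzcq
gmktf
flq
dhtq
tmuhk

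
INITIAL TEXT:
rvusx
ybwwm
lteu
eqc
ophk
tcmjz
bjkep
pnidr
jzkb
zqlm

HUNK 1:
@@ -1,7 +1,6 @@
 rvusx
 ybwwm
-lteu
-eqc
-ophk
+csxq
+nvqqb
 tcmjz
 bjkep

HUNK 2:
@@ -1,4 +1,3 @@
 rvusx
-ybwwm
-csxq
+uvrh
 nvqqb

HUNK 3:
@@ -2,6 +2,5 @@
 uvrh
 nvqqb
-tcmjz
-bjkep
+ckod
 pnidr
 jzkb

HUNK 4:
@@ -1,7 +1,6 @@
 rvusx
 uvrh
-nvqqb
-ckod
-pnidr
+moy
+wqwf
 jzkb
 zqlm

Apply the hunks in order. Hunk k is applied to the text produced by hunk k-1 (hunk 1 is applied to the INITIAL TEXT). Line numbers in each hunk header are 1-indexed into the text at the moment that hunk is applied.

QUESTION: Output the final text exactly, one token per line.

Answer: rvusx
uvrh
moy
wqwf
jzkb
zqlm

Derivation:
Hunk 1: at line 1 remove [lteu,eqc,ophk] add [csxq,nvqqb] -> 9 lines: rvusx ybwwm csxq nvqqb tcmjz bjkep pnidr jzkb zqlm
Hunk 2: at line 1 remove [ybwwm,csxq] add [uvrh] -> 8 lines: rvusx uvrh nvqqb tcmjz bjkep pnidr jzkb zqlm
Hunk 3: at line 2 remove [tcmjz,bjkep] add [ckod] -> 7 lines: rvusx uvrh nvqqb ckod pnidr jzkb zqlm
Hunk 4: at line 1 remove [nvqqb,ckod,pnidr] add [moy,wqwf] -> 6 lines: rvusx uvrh moy wqwf jzkb zqlm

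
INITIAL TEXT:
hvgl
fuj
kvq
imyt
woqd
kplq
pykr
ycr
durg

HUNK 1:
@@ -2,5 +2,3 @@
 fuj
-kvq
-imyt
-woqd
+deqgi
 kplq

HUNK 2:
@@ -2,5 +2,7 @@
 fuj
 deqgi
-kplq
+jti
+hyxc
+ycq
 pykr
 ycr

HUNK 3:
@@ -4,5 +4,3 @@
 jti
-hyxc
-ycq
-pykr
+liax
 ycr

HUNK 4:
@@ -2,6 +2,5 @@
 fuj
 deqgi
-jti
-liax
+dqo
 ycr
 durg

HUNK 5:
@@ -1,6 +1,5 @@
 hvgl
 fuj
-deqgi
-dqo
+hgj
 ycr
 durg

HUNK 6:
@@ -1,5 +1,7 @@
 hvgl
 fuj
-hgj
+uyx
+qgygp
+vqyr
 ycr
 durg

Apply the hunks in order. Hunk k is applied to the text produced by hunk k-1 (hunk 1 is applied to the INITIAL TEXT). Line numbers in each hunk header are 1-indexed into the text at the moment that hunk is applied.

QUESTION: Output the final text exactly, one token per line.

Hunk 1: at line 2 remove [kvq,imyt,woqd] add [deqgi] -> 7 lines: hvgl fuj deqgi kplq pykr ycr durg
Hunk 2: at line 2 remove [kplq] add [jti,hyxc,ycq] -> 9 lines: hvgl fuj deqgi jti hyxc ycq pykr ycr durg
Hunk 3: at line 4 remove [hyxc,ycq,pykr] add [liax] -> 7 lines: hvgl fuj deqgi jti liax ycr durg
Hunk 4: at line 2 remove [jti,liax] add [dqo] -> 6 lines: hvgl fuj deqgi dqo ycr durg
Hunk 5: at line 1 remove [deqgi,dqo] add [hgj] -> 5 lines: hvgl fuj hgj ycr durg
Hunk 6: at line 1 remove [hgj] add [uyx,qgygp,vqyr] -> 7 lines: hvgl fuj uyx qgygp vqyr ycr durg

Answer: hvgl
fuj
uyx
qgygp
vqyr
ycr
durg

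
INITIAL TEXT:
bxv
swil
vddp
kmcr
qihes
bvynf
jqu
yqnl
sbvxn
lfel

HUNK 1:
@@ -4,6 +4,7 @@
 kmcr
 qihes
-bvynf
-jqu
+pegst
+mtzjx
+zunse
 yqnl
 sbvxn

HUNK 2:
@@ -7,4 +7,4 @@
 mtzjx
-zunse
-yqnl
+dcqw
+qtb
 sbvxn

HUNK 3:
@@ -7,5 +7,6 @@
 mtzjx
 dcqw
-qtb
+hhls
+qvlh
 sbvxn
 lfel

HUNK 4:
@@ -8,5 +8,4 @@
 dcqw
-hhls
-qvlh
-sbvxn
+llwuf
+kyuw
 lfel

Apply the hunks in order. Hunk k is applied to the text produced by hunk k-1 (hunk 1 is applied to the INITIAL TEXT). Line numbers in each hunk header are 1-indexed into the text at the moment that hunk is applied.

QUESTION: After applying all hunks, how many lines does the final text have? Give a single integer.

Hunk 1: at line 4 remove [bvynf,jqu] add [pegst,mtzjx,zunse] -> 11 lines: bxv swil vddp kmcr qihes pegst mtzjx zunse yqnl sbvxn lfel
Hunk 2: at line 7 remove [zunse,yqnl] add [dcqw,qtb] -> 11 lines: bxv swil vddp kmcr qihes pegst mtzjx dcqw qtb sbvxn lfel
Hunk 3: at line 7 remove [qtb] add [hhls,qvlh] -> 12 lines: bxv swil vddp kmcr qihes pegst mtzjx dcqw hhls qvlh sbvxn lfel
Hunk 4: at line 8 remove [hhls,qvlh,sbvxn] add [llwuf,kyuw] -> 11 lines: bxv swil vddp kmcr qihes pegst mtzjx dcqw llwuf kyuw lfel
Final line count: 11

Answer: 11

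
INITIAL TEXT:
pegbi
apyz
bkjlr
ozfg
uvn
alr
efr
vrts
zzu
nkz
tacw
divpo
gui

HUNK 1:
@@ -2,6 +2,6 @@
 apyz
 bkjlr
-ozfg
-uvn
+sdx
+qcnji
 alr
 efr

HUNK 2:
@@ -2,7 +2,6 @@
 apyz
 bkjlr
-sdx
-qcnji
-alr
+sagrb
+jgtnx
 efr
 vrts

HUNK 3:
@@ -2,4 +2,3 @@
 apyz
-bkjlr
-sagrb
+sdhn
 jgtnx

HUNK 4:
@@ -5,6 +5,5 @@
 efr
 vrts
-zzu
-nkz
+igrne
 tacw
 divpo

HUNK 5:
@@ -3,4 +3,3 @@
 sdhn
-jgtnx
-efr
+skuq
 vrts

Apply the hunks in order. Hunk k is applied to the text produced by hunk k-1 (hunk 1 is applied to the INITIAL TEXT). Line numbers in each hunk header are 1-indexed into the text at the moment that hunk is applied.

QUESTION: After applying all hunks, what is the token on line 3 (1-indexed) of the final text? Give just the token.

Hunk 1: at line 2 remove [ozfg,uvn] add [sdx,qcnji] -> 13 lines: pegbi apyz bkjlr sdx qcnji alr efr vrts zzu nkz tacw divpo gui
Hunk 2: at line 2 remove [sdx,qcnji,alr] add [sagrb,jgtnx] -> 12 lines: pegbi apyz bkjlr sagrb jgtnx efr vrts zzu nkz tacw divpo gui
Hunk 3: at line 2 remove [bkjlr,sagrb] add [sdhn] -> 11 lines: pegbi apyz sdhn jgtnx efr vrts zzu nkz tacw divpo gui
Hunk 4: at line 5 remove [zzu,nkz] add [igrne] -> 10 lines: pegbi apyz sdhn jgtnx efr vrts igrne tacw divpo gui
Hunk 5: at line 3 remove [jgtnx,efr] add [skuq] -> 9 lines: pegbi apyz sdhn skuq vrts igrne tacw divpo gui
Final line 3: sdhn

Answer: sdhn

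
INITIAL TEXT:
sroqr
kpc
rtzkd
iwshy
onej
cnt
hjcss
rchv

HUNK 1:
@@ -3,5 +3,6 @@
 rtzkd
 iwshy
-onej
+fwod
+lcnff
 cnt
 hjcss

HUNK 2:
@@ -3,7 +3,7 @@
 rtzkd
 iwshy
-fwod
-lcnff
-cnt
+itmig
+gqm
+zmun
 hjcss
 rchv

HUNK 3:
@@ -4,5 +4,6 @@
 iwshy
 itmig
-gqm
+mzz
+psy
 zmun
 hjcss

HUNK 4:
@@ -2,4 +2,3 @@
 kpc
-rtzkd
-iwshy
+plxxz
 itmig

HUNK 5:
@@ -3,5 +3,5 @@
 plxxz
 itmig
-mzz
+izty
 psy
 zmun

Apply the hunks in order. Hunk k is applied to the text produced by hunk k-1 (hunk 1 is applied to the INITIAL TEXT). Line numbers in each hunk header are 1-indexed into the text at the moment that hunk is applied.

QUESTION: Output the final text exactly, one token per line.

Hunk 1: at line 3 remove [onej] add [fwod,lcnff] -> 9 lines: sroqr kpc rtzkd iwshy fwod lcnff cnt hjcss rchv
Hunk 2: at line 3 remove [fwod,lcnff,cnt] add [itmig,gqm,zmun] -> 9 lines: sroqr kpc rtzkd iwshy itmig gqm zmun hjcss rchv
Hunk 3: at line 4 remove [gqm] add [mzz,psy] -> 10 lines: sroqr kpc rtzkd iwshy itmig mzz psy zmun hjcss rchv
Hunk 4: at line 2 remove [rtzkd,iwshy] add [plxxz] -> 9 lines: sroqr kpc plxxz itmig mzz psy zmun hjcss rchv
Hunk 5: at line 3 remove [mzz] add [izty] -> 9 lines: sroqr kpc plxxz itmig izty psy zmun hjcss rchv

Answer: sroqr
kpc
plxxz
itmig
izty
psy
zmun
hjcss
rchv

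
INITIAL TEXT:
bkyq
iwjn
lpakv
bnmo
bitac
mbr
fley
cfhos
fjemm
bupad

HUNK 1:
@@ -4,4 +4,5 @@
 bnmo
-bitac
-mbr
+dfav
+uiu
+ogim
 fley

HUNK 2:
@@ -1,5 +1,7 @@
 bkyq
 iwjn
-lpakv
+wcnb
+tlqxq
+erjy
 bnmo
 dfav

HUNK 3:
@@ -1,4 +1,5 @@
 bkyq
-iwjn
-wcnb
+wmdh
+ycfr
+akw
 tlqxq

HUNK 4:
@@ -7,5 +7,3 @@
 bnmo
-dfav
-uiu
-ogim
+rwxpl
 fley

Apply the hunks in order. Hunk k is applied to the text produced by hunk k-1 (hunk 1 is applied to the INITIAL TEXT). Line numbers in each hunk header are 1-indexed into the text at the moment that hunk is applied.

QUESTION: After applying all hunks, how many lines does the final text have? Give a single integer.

Hunk 1: at line 4 remove [bitac,mbr] add [dfav,uiu,ogim] -> 11 lines: bkyq iwjn lpakv bnmo dfav uiu ogim fley cfhos fjemm bupad
Hunk 2: at line 1 remove [lpakv] add [wcnb,tlqxq,erjy] -> 13 lines: bkyq iwjn wcnb tlqxq erjy bnmo dfav uiu ogim fley cfhos fjemm bupad
Hunk 3: at line 1 remove [iwjn,wcnb] add [wmdh,ycfr,akw] -> 14 lines: bkyq wmdh ycfr akw tlqxq erjy bnmo dfav uiu ogim fley cfhos fjemm bupad
Hunk 4: at line 7 remove [dfav,uiu,ogim] add [rwxpl] -> 12 lines: bkyq wmdh ycfr akw tlqxq erjy bnmo rwxpl fley cfhos fjemm bupad
Final line count: 12

Answer: 12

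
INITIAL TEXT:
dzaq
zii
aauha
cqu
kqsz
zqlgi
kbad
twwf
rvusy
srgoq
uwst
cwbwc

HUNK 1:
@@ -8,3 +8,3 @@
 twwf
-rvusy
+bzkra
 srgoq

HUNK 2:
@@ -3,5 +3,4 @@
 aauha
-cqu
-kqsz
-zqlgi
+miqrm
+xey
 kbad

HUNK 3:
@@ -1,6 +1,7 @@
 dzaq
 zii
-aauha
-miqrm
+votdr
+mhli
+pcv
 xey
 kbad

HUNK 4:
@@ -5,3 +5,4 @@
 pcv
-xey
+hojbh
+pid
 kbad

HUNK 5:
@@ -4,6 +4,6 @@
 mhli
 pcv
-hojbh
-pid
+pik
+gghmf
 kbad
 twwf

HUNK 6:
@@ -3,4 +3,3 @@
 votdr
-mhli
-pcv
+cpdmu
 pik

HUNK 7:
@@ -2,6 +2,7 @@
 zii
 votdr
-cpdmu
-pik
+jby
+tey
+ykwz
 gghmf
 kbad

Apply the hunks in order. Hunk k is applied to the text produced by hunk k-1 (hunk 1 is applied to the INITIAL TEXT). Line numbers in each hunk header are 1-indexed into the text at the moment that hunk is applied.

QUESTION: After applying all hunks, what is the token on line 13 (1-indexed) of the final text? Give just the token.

Hunk 1: at line 8 remove [rvusy] add [bzkra] -> 12 lines: dzaq zii aauha cqu kqsz zqlgi kbad twwf bzkra srgoq uwst cwbwc
Hunk 2: at line 3 remove [cqu,kqsz,zqlgi] add [miqrm,xey] -> 11 lines: dzaq zii aauha miqrm xey kbad twwf bzkra srgoq uwst cwbwc
Hunk 3: at line 1 remove [aauha,miqrm] add [votdr,mhli,pcv] -> 12 lines: dzaq zii votdr mhli pcv xey kbad twwf bzkra srgoq uwst cwbwc
Hunk 4: at line 5 remove [xey] add [hojbh,pid] -> 13 lines: dzaq zii votdr mhli pcv hojbh pid kbad twwf bzkra srgoq uwst cwbwc
Hunk 5: at line 4 remove [hojbh,pid] add [pik,gghmf] -> 13 lines: dzaq zii votdr mhli pcv pik gghmf kbad twwf bzkra srgoq uwst cwbwc
Hunk 6: at line 3 remove [mhli,pcv] add [cpdmu] -> 12 lines: dzaq zii votdr cpdmu pik gghmf kbad twwf bzkra srgoq uwst cwbwc
Hunk 7: at line 2 remove [cpdmu,pik] add [jby,tey,ykwz] -> 13 lines: dzaq zii votdr jby tey ykwz gghmf kbad twwf bzkra srgoq uwst cwbwc
Final line 13: cwbwc

Answer: cwbwc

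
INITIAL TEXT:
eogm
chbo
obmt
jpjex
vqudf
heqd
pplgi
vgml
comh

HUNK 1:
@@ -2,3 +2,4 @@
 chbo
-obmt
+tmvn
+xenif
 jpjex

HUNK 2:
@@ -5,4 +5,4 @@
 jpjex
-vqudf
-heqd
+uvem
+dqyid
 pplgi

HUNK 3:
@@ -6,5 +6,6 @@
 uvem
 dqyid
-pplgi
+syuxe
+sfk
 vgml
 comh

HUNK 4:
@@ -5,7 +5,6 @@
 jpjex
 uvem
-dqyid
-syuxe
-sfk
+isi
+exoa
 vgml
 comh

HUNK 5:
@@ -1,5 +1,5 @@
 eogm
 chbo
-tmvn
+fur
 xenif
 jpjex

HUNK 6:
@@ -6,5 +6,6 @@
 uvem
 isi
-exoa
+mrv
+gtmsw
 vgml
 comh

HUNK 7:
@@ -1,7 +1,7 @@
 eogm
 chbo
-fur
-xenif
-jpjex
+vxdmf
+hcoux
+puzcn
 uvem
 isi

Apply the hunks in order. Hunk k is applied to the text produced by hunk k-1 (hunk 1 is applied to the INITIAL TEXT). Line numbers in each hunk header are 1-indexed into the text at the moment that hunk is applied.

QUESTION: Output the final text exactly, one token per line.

Hunk 1: at line 2 remove [obmt] add [tmvn,xenif] -> 10 lines: eogm chbo tmvn xenif jpjex vqudf heqd pplgi vgml comh
Hunk 2: at line 5 remove [vqudf,heqd] add [uvem,dqyid] -> 10 lines: eogm chbo tmvn xenif jpjex uvem dqyid pplgi vgml comh
Hunk 3: at line 6 remove [pplgi] add [syuxe,sfk] -> 11 lines: eogm chbo tmvn xenif jpjex uvem dqyid syuxe sfk vgml comh
Hunk 4: at line 5 remove [dqyid,syuxe,sfk] add [isi,exoa] -> 10 lines: eogm chbo tmvn xenif jpjex uvem isi exoa vgml comh
Hunk 5: at line 1 remove [tmvn] add [fur] -> 10 lines: eogm chbo fur xenif jpjex uvem isi exoa vgml comh
Hunk 6: at line 6 remove [exoa] add [mrv,gtmsw] -> 11 lines: eogm chbo fur xenif jpjex uvem isi mrv gtmsw vgml comh
Hunk 7: at line 1 remove [fur,xenif,jpjex] add [vxdmf,hcoux,puzcn] -> 11 lines: eogm chbo vxdmf hcoux puzcn uvem isi mrv gtmsw vgml comh

Answer: eogm
chbo
vxdmf
hcoux
puzcn
uvem
isi
mrv
gtmsw
vgml
comh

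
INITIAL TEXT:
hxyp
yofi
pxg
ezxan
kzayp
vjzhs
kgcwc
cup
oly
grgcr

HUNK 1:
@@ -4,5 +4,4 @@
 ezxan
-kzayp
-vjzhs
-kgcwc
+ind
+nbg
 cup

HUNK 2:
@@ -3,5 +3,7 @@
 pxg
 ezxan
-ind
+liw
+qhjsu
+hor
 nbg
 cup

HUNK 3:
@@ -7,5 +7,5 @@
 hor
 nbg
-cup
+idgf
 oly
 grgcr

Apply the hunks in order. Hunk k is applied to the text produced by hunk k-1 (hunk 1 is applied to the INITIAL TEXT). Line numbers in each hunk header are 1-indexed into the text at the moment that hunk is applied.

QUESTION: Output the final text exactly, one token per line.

Answer: hxyp
yofi
pxg
ezxan
liw
qhjsu
hor
nbg
idgf
oly
grgcr

Derivation:
Hunk 1: at line 4 remove [kzayp,vjzhs,kgcwc] add [ind,nbg] -> 9 lines: hxyp yofi pxg ezxan ind nbg cup oly grgcr
Hunk 2: at line 3 remove [ind] add [liw,qhjsu,hor] -> 11 lines: hxyp yofi pxg ezxan liw qhjsu hor nbg cup oly grgcr
Hunk 3: at line 7 remove [cup] add [idgf] -> 11 lines: hxyp yofi pxg ezxan liw qhjsu hor nbg idgf oly grgcr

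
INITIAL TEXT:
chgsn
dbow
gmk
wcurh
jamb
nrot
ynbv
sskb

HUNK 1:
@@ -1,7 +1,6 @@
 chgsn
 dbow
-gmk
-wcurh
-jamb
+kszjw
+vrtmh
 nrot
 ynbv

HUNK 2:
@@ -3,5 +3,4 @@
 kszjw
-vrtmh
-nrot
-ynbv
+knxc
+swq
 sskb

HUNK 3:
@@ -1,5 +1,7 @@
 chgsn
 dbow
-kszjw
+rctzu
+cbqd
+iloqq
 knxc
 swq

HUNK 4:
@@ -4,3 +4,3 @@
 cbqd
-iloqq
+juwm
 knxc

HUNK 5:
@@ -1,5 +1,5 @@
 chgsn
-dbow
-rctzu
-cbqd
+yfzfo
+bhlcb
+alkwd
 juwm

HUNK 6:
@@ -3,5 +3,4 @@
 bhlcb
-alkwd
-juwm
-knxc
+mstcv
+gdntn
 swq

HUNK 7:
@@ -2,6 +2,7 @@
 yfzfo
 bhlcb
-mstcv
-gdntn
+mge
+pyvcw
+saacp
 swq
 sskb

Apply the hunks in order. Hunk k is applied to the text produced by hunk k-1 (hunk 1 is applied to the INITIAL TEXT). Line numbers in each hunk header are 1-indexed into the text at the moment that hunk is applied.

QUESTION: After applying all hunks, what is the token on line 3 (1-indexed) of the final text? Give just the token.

Answer: bhlcb

Derivation:
Hunk 1: at line 1 remove [gmk,wcurh,jamb] add [kszjw,vrtmh] -> 7 lines: chgsn dbow kszjw vrtmh nrot ynbv sskb
Hunk 2: at line 3 remove [vrtmh,nrot,ynbv] add [knxc,swq] -> 6 lines: chgsn dbow kszjw knxc swq sskb
Hunk 3: at line 1 remove [kszjw] add [rctzu,cbqd,iloqq] -> 8 lines: chgsn dbow rctzu cbqd iloqq knxc swq sskb
Hunk 4: at line 4 remove [iloqq] add [juwm] -> 8 lines: chgsn dbow rctzu cbqd juwm knxc swq sskb
Hunk 5: at line 1 remove [dbow,rctzu,cbqd] add [yfzfo,bhlcb,alkwd] -> 8 lines: chgsn yfzfo bhlcb alkwd juwm knxc swq sskb
Hunk 6: at line 3 remove [alkwd,juwm,knxc] add [mstcv,gdntn] -> 7 lines: chgsn yfzfo bhlcb mstcv gdntn swq sskb
Hunk 7: at line 2 remove [mstcv,gdntn] add [mge,pyvcw,saacp] -> 8 lines: chgsn yfzfo bhlcb mge pyvcw saacp swq sskb
Final line 3: bhlcb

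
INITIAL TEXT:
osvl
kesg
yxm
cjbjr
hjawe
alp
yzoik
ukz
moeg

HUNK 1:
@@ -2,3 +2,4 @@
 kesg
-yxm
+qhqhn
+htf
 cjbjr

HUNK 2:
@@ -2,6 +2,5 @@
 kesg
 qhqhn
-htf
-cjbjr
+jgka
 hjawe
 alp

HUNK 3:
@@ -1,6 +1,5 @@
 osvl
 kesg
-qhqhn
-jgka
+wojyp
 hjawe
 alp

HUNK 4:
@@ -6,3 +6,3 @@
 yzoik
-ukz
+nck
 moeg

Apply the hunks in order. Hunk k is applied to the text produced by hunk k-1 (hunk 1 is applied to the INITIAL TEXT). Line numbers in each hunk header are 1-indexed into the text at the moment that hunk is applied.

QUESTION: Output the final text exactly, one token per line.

Answer: osvl
kesg
wojyp
hjawe
alp
yzoik
nck
moeg

Derivation:
Hunk 1: at line 2 remove [yxm] add [qhqhn,htf] -> 10 lines: osvl kesg qhqhn htf cjbjr hjawe alp yzoik ukz moeg
Hunk 2: at line 2 remove [htf,cjbjr] add [jgka] -> 9 lines: osvl kesg qhqhn jgka hjawe alp yzoik ukz moeg
Hunk 3: at line 1 remove [qhqhn,jgka] add [wojyp] -> 8 lines: osvl kesg wojyp hjawe alp yzoik ukz moeg
Hunk 4: at line 6 remove [ukz] add [nck] -> 8 lines: osvl kesg wojyp hjawe alp yzoik nck moeg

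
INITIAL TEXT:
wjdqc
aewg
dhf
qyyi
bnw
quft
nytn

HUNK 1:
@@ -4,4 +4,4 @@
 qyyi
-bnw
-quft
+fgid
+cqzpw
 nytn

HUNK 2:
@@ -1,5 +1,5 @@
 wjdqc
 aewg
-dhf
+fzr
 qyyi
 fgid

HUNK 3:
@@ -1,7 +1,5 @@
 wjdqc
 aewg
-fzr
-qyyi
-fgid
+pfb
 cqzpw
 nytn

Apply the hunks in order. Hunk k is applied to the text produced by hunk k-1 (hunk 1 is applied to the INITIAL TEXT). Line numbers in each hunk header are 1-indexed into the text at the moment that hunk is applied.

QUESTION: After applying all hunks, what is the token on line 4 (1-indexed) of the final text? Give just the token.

Hunk 1: at line 4 remove [bnw,quft] add [fgid,cqzpw] -> 7 lines: wjdqc aewg dhf qyyi fgid cqzpw nytn
Hunk 2: at line 1 remove [dhf] add [fzr] -> 7 lines: wjdqc aewg fzr qyyi fgid cqzpw nytn
Hunk 3: at line 1 remove [fzr,qyyi,fgid] add [pfb] -> 5 lines: wjdqc aewg pfb cqzpw nytn
Final line 4: cqzpw

Answer: cqzpw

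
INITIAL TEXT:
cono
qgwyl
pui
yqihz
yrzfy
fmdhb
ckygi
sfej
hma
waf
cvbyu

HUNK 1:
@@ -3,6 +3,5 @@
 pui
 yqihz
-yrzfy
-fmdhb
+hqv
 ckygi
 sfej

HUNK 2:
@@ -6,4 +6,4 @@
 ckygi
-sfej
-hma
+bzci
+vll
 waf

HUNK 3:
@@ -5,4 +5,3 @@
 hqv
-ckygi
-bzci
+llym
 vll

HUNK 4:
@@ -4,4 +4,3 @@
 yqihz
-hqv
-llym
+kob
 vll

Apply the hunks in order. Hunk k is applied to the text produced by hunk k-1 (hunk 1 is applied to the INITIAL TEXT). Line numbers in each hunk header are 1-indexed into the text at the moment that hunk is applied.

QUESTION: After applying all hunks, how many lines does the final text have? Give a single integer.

Hunk 1: at line 3 remove [yrzfy,fmdhb] add [hqv] -> 10 lines: cono qgwyl pui yqihz hqv ckygi sfej hma waf cvbyu
Hunk 2: at line 6 remove [sfej,hma] add [bzci,vll] -> 10 lines: cono qgwyl pui yqihz hqv ckygi bzci vll waf cvbyu
Hunk 3: at line 5 remove [ckygi,bzci] add [llym] -> 9 lines: cono qgwyl pui yqihz hqv llym vll waf cvbyu
Hunk 4: at line 4 remove [hqv,llym] add [kob] -> 8 lines: cono qgwyl pui yqihz kob vll waf cvbyu
Final line count: 8

Answer: 8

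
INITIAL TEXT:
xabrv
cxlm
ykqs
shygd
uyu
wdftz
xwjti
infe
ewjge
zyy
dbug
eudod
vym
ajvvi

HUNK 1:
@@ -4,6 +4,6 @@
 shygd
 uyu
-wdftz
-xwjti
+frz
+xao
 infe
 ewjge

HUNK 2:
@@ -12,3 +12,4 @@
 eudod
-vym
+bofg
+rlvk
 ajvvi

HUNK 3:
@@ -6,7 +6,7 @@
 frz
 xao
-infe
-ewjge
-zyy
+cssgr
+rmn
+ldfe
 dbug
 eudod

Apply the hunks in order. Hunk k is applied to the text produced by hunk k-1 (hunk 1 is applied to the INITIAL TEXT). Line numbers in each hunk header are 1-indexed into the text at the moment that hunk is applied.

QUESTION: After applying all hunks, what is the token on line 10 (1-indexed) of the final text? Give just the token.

Hunk 1: at line 4 remove [wdftz,xwjti] add [frz,xao] -> 14 lines: xabrv cxlm ykqs shygd uyu frz xao infe ewjge zyy dbug eudod vym ajvvi
Hunk 2: at line 12 remove [vym] add [bofg,rlvk] -> 15 lines: xabrv cxlm ykqs shygd uyu frz xao infe ewjge zyy dbug eudod bofg rlvk ajvvi
Hunk 3: at line 6 remove [infe,ewjge,zyy] add [cssgr,rmn,ldfe] -> 15 lines: xabrv cxlm ykqs shygd uyu frz xao cssgr rmn ldfe dbug eudod bofg rlvk ajvvi
Final line 10: ldfe

Answer: ldfe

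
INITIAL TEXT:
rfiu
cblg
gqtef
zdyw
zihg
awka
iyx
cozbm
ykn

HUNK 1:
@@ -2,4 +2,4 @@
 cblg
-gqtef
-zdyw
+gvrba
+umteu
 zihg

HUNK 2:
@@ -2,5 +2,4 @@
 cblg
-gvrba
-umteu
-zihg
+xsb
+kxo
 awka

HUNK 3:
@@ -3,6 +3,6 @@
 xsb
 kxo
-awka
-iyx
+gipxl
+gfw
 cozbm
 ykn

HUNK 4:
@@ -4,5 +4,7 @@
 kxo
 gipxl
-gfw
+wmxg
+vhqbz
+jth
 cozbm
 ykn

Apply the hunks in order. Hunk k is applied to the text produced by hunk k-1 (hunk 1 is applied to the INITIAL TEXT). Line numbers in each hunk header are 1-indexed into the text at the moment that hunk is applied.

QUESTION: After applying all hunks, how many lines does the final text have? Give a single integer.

Answer: 10

Derivation:
Hunk 1: at line 2 remove [gqtef,zdyw] add [gvrba,umteu] -> 9 lines: rfiu cblg gvrba umteu zihg awka iyx cozbm ykn
Hunk 2: at line 2 remove [gvrba,umteu,zihg] add [xsb,kxo] -> 8 lines: rfiu cblg xsb kxo awka iyx cozbm ykn
Hunk 3: at line 3 remove [awka,iyx] add [gipxl,gfw] -> 8 lines: rfiu cblg xsb kxo gipxl gfw cozbm ykn
Hunk 4: at line 4 remove [gfw] add [wmxg,vhqbz,jth] -> 10 lines: rfiu cblg xsb kxo gipxl wmxg vhqbz jth cozbm ykn
Final line count: 10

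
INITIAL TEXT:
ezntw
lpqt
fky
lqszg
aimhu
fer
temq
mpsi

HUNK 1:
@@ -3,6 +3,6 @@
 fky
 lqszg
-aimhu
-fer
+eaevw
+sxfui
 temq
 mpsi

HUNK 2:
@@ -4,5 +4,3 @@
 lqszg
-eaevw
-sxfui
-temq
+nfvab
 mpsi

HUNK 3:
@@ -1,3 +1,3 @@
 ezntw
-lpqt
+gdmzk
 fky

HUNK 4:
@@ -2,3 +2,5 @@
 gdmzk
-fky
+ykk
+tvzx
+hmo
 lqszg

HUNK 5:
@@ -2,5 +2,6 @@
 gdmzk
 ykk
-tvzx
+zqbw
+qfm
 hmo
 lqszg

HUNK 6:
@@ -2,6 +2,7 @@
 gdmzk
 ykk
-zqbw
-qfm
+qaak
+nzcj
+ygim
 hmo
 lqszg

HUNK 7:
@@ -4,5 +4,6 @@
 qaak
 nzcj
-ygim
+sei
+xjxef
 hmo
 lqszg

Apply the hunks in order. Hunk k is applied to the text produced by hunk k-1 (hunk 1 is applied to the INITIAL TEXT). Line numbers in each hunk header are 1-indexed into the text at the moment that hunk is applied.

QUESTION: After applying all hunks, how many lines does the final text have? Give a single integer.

Hunk 1: at line 3 remove [aimhu,fer] add [eaevw,sxfui] -> 8 lines: ezntw lpqt fky lqszg eaevw sxfui temq mpsi
Hunk 2: at line 4 remove [eaevw,sxfui,temq] add [nfvab] -> 6 lines: ezntw lpqt fky lqszg nfvab mpsi
Hunk 3: at line 1 remove [lpqt] add [gdmzk] -> 6 lines: ezntw gdmzk fky lqszg nfvab mpsi
Hunk 4: at line 2 remove [fky] add [ykk,tvzx,hmo] -> 8 lines: ezntw gdmzk ykk tvzx hmo lqszg nfvab mpsi
Hunk 5: at line 2 remove [tvzx] add [zqbw,qfm] -> 9 lines: ezntw gdmzk ykk zqbw qfm hmo lqszg nfvab mpsi
Hunk 6: at line 2 remove [zqbw,qfm] add [qaak,nzcj,ygim] -> 10 lines: ezntw gdmzk ykk qaak nzcj ygim hmo lqszg nfvab mpsi
Hunk 7: at line 4 remove [ygim] add [sei,xjxef] -> 11 lines: ezntw gdmzk ykk qaak nzcj sei xjxef hmo lqszg nfvab mpsi
Final line count: 11

Answer: 11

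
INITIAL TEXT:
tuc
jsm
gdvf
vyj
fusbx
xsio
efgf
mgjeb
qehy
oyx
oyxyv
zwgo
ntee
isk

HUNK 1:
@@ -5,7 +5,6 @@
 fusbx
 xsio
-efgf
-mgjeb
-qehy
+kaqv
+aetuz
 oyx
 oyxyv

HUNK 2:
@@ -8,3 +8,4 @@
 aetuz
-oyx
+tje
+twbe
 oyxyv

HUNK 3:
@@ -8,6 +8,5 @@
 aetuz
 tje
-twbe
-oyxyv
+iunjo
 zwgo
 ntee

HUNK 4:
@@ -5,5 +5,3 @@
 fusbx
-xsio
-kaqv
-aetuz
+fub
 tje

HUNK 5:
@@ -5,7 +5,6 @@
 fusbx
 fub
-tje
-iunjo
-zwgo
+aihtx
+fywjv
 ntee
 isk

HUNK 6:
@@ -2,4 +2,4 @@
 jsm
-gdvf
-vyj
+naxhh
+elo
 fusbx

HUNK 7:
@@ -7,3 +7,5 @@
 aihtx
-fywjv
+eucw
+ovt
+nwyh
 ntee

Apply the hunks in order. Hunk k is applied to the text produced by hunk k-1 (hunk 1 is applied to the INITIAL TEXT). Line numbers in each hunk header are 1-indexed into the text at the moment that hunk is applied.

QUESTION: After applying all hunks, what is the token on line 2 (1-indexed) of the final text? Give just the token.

Answer: jsm

Derivation:
Hunk 1: at line 5 remove [efgf,mgjeb,qehy] add [kaqv,aetuz] -> 13 lines: tuc jsm gdvf vyj fusbx xsio kaqv aetuz oyx oyxyv zwgo ntee isk
Hunk 2: at line 8 remove [oyx] add [tje,twbe] -> 14 lines: tuc jsm gdvf vyj fusbx xsio kaqv aetuz tje twbe oyxyv zwgo ntee isk
Hunk 3: at line 8 remove [twbe,oyxyv] add [iunjo] -> 13 lines: tuc jsm gdvf vyj fusbx xsio kaqv aetuz tje iunjo zwgo ntee isk
Hunk 4: at line 5 remove [xsio,kaqv,aetuz] add [fub] -> 11 lines: tuc jsm gdvf vyj fusbx fub tje iunjo zwgo ntee isk
Hunk 5: at line 5 remove [tje,iunjo,zwgo] add [aihtx,fywjv] -> 10 lines: tuc jsm gdvf vyj fusbx fub aihtx fywjv ntee isk
Hunk 6: at line 2 remove [gdvf,vyj] add [naxhh,elo] -> 10 lines: tuc jsm naxhh elo fusbx fub aihtx fywjv ntee isk
Hunk 7: at line 7 remove [fywjv] add [eucw,ovt,nwyh] -> 12 lines: tuc jsm naxhh elo fusbx fub aihtx eucw ovt nwyh ntee isk
Final line 2: jsm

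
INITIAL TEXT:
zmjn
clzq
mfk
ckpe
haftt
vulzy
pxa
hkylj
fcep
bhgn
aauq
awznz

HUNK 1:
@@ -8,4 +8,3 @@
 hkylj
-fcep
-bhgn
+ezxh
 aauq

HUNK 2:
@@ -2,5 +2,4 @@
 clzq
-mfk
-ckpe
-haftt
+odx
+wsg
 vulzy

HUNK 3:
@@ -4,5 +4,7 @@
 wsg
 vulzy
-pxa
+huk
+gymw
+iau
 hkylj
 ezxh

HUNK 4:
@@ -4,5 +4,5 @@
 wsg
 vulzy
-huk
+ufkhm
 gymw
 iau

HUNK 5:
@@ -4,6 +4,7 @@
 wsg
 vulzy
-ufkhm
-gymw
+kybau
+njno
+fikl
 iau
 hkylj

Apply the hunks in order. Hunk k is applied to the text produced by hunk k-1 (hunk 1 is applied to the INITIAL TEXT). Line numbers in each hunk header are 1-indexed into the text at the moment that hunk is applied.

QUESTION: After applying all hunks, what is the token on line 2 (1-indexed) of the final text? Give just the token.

Hunk 1: at line 8 remove [fcep,bhgn] add [ezxh] -> 11 lines: zmjn clzq mfk ckpe haftt vulzy pxa hkylj ezxh aauq awznz
Hunk 2: at line 2 remove [mfk,ckpe,haftt] add [odx,wsg] -> 10 lines: zmjn clzq odx wsg vulzy pxa hkylj ezxh aauq awznz
Hunk 3: at line 4 remove [pxa] add [huk,gymw,iau] -> 12 lines: zmjn clzq odx wsg vulzy huk gymw iau hkylj ezxh aauq awznz
Hunk 4: at line 4 remove [huk] add [ufkhm] -> 12 lines: zmjn clzq odx wsg vulzy ufkhm gymw iau hkylj ezxh aauq awznz
Hunk 5: at line 4 remove [ufkhm,gymw] add [kybau,njno,fikl] -> 13 lines: zmjn clzq odx wsg vulzy kybau njno fikl iau hkylj ezxh aauq awznz
Final line 2: clzq

Answer: clzq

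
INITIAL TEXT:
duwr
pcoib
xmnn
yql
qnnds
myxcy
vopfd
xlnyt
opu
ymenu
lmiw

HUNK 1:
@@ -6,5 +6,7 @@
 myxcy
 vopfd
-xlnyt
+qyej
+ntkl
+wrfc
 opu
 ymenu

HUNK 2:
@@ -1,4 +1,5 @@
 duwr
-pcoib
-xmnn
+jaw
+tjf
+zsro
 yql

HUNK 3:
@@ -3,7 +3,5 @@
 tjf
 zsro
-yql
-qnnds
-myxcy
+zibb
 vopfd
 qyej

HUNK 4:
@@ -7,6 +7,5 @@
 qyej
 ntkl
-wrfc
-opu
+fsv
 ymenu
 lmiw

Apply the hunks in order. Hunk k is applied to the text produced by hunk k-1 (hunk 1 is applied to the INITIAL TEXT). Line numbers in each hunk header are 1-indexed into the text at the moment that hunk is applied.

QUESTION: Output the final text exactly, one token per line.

Hunk 1: at line 6 remove [xlnyt] add [qyej,ntkl,wrfc] -> 13 lines: duwr pcoib xmnn yql qnnds myxcy vopfd qyej ntkl wrfc opu ymenu lmiw
Hunk 2: at line 1 remove [pcoib,xmnn] add [jaw,tjf,zsro] -> 14 lines: duwr jaw tjf zsro yql qnnds myxcy vopfd qyej ntkl wrfc opu ymenu lmiw
Hunk 3: at line 3 remove [yql,qnnds,myxcy] add [zibb] -> 12 lines: duwr jaw tjf zsro zibb vopfd qyej ntkl wrfc opu ymenu lmiw
Hunk 4: at line 7 remove [wrfc,opu] add [fsv] -> 11 lines: duwr jaw tjf zsro zibb vopfd qyej ntkl fsv ymenu lmiw

Answer: duwr
jaw
tjf
zsro
zibb
vopfd
qyej
ntkl
fsv
ymenu
lmiw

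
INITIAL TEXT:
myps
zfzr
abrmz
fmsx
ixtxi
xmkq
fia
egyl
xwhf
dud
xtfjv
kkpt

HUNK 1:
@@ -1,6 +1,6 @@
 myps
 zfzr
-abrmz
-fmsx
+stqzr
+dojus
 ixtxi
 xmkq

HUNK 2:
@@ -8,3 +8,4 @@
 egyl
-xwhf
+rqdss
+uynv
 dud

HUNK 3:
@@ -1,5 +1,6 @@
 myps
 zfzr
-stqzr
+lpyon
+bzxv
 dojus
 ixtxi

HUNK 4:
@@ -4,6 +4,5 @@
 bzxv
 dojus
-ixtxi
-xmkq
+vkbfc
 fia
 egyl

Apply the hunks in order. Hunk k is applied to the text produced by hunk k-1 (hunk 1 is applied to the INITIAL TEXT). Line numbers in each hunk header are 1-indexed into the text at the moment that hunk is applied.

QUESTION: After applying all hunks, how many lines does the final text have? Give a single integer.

Answer: 13

Derivation:
Hunk 1: at line 1 remove [abrmz,fmsx] add [stqzr,dojus] -> 12 lines: myps zfzr stqzr dojus ixtxi xmkq fia egyl xwhf dud xtfjv kkpt
Hunk 2: at line 8 remove [xwhf] add [rqdss,uynv] -> 13 lines: myps zfzr stqzr dojus ixtxi xmkq fia egyl rqdss uynv dud xtfjv kkpt
Hunk 3: at line 1 remove [stqzr] add [lpyon,bzxv] -> 14 lines: myps zfzr lpyon bzxv dojus ixtxi xmkq fia egyl rqdss uynv dud xtfjv kkpt
Hunk 4: at line 4 remove [ixtxi,xmkq] add [vkbfc] -> 13 lines: myps zfzr lpyon bzxv dojus vkbfc fia egyl rqdss uynv dud xtfjv kkpt
Final line count: 13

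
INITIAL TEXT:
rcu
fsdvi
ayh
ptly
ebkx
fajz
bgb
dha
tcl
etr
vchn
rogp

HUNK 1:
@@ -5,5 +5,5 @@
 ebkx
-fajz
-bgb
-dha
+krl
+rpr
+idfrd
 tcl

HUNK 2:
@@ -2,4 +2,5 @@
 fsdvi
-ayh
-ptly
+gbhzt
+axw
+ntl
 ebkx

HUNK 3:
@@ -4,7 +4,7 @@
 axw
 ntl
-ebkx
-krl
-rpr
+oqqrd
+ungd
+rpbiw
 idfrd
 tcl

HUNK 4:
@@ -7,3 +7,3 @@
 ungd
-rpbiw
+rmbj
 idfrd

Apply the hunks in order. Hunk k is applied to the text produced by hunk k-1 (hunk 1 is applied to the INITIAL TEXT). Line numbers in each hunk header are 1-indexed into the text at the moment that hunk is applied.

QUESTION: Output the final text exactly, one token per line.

Answer: rcu
fsdvi
gbhzt
axw
ntl
oqqrd
ungd
rmbj
idfrd
tcl
etr
vchn
rogp

Derivation:
Hunk 1: at line 5 remove [fajz,bgb,dha] add [krl,rpr,idfrd] -> 12 lines: rcu fsdvi ayh ptly ebkx krl rpr idfrd tcl etr vchn rogp
Hunk 2: at line 2 remove [ayh,ptly] add [gbhzt,axw,ntl] -> 13 lines: rcu fsdvi gbhzt axw ntl ebkx krl rpr idfrd tcl etr vchn rogp
Hunk 3: at line 4 remove [ebkx,krl,rpr] add [oqqrd,ungd,rpbiw] -> 13 lines: rcu fsdvi gbhzt axw ntl oqqrd ungd rpbiw idfrd tcl etr vchn rogp
Hunk 4: at line 7 remove [rpbiw] add [rmbj] -> 13 lines: rcu fsdvi gbhzt axw ntl oqqrd ungd rmbj idfrd tcl etr vchn rogp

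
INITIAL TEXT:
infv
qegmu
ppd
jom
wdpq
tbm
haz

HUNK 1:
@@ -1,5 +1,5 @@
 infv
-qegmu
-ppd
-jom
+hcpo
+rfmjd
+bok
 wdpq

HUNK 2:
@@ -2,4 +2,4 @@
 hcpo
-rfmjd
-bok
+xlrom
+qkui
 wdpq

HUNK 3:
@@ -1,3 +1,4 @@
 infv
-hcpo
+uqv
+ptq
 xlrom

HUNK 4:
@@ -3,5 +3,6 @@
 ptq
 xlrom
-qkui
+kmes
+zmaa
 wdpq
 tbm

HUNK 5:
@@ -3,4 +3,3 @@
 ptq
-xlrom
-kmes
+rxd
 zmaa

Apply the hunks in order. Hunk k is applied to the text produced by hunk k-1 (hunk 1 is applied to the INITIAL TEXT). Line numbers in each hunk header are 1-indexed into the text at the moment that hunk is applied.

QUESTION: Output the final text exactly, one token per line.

Answer: infv
uqv
ptq
rxd
zmaa
wdpq
tbm
haz

Derivation:
Hunk 1: at line 1 remove [qegmu,ppd,jom] add [hcpo,rfmjd,bok] -> 7 lines: infv hcpo rfmjd bok wdpq tbm haz
Hunk 2: at line 2 remove [rfmjd,bok] add [xlrom,qkui] -> 7 lines: infv hcpo xlrom qkui wdpq tbm haz
Hunk 3: at line 1 remove [hcpo] add [uqv,ptq] -> 8 lines: infv uqv ptq xlrom qkui wdpq tbm haz
Hunk 4: at line 3 remove [qkui] add [kmes,zmaa] -> 9 lines: infv uqv ptq xlrom kmes zmaa wdpq tbm haz
Hunk 5: at line 3 remove [xlrom,kmes] add [rxd] -> 8 lines: infv uqv ptq rxd zmaa wdpq tbm haz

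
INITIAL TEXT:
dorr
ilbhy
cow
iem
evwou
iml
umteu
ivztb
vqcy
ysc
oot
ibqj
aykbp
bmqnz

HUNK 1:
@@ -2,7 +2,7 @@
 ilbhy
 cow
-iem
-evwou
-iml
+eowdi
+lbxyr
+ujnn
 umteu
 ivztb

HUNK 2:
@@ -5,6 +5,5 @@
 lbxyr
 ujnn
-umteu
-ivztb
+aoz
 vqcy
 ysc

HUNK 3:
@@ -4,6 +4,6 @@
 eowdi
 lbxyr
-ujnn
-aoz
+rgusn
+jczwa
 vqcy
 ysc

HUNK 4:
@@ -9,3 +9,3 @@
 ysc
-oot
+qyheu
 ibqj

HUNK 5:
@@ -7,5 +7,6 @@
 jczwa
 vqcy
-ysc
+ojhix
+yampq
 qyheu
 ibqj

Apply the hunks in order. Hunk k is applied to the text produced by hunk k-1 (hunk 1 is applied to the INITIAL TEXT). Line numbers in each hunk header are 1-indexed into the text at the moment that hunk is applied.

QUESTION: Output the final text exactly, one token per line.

Answer: dorr
ilbhy
cow
eowdi
lbxyr
rgusn
jczwa
vqcy
ojhix
yampq
qyheu
ibqj
aykbp
bmqnz

Derivation:
Hunk 1: at line 2 remove [iem,evwou,iml] add [eowdi,lbxyr,ujnn] -> 14 lines: dorr ilbhy cow eowdi lbxyr ujnn umteu ivztb vqcy ysc oot ibqj aykbp bmqnz
Hunk 2: at line 5 remove [umteu,ivztb] add [aoz] -> 13 lines: dorr ilbhy cow eowdi lbxyr ujnn aoz vqcy ysc oot ibqj aykbp bmqnz
Hunk 3: at line 4 remove [ujnn,aoz] add [rgusn,jczwa] -> 13 lines: dorr ilbhy cow eowdi lbxyr rgusn jczwa vqcy ysc oot ibqj aykbp bmqnz
Hunk 4: at line 9 remove [oot] add [qyheu] -> 13 lines: dorr ilbhy cow eowdi lbxyr rgusn jczwa vqcy ysc qyheu ibqj aykbp bmqnz
Hunk 5: at line 7 remove [ysc] add [ojhix,yampq] -> 14 lines: dorr ilbhy cow eowdi lbxyr rgusn jczwa vqcy ojhix yampq qyheu ibqj aykbp bmqnz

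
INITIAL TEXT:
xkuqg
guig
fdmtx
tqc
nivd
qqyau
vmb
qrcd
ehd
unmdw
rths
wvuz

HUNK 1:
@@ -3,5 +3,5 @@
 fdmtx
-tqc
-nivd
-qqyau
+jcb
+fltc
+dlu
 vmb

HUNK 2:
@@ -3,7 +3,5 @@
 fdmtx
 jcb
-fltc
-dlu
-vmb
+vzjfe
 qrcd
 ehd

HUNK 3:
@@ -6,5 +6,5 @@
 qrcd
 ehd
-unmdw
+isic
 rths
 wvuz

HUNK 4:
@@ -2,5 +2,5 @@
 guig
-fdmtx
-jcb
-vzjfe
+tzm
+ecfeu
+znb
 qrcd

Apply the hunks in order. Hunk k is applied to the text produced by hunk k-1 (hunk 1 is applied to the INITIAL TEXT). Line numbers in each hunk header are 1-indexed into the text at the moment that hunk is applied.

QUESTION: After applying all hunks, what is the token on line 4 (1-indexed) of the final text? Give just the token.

Hunk 1: at line 3 remove [tqc,nivd,qqyau] add [jcb,fltc,dlu] -> 12 lines: xkuqg guig fdmtx jcb fltc dlu vmb qrcd ehd unmdw rths wvuz
Hunk 2: at line 3 remove [fltc,dlu,vmb] add [vzjfe] -> 10 lines: xkuqg guig fdmtx jcb vzjfe qrcd ehd unmdw rths wvuz
Hunk 3: at line 6 remove [unmdw] add [isic] -> 10 lines: xkuqg guig fdmtx jcb vzjfe qrcd ehd isic rths wvuz
Hunk 4: at line 2 remove [fdmtx,jcb,vzjfe] add [tzm,ecfeu,znb] -> 10 lines: xkuqg guig tzm ecfeu znb qrcd ehd isic rths wvuz
Final line 4: ecfeu

Answer: ecfeu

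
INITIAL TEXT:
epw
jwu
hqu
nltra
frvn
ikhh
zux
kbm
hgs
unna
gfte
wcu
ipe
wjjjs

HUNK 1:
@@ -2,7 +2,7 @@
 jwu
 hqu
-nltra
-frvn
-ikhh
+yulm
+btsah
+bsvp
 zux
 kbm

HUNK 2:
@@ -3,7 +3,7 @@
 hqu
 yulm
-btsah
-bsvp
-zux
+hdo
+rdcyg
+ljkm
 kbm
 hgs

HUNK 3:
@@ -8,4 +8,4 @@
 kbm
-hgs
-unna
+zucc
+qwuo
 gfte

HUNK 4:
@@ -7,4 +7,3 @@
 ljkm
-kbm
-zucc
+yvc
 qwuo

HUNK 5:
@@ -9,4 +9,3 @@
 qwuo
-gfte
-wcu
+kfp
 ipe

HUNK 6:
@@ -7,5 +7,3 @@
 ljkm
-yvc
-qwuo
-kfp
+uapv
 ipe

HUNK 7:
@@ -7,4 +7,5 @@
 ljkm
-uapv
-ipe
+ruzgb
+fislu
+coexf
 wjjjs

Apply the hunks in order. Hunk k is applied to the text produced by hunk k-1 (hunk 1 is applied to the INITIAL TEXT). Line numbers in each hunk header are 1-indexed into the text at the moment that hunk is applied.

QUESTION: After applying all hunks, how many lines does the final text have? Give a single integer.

Answer: 11

Derivation:
Hunk 1: at line 2 remove [nltra,frvn,ikhh] add [yulm,btsah,bsvp] -> 14 lines: epw jwu hqu yulm btsah bsvp zux kbm hgs unna gfte wcu ipe wjjjs
Hunk 2: at line 3 remove [btsah,bsvp,zux] add [hdo,rdcyg,ljkm] -> 14 lines: epw jwu hqu yulm hdo rdcyg ljkm kbm hgs unna gfte wcu ipe wjjjs
Hunk 3: at line 8 remove [hgs,unna] add [zucc,qwuo] -> 14 lines: epw jwu hqu yulm hdo rdcyg ljkm kbm zucc qwuo gfte wcu ipe wjjjs
Hunk 4: at line 7 remove [kbm,zucc] add [yvc] -> 13 lines: epw jwu hqu yulm hdo rdcyg ljkm yvc qwuo gfte wcu ipe wjjjs
Hunk 5: at line 9 remove [gfte,wcu] add [kfp] -> 12 lines: epw jwu hqu yulm hdo rdcyg ljkm yvc qwuo kfp ipe wjjjs
Hunk 6: at line 7 remove [yvc,qwuo,kfp] add [uapv] -> 10 lines: epw jwu hqu yulm hdo rdcyg ljkm uapv ipe wjjjs
Hunk 7: at line 7 remove [uapv,ipe] add [ruzgb,fislu,coexf] -> 11 lines: epw jwu hqu yulm hdo rdcyg ljkm ruzgb fislu coexf wjjjs
Final line count: 11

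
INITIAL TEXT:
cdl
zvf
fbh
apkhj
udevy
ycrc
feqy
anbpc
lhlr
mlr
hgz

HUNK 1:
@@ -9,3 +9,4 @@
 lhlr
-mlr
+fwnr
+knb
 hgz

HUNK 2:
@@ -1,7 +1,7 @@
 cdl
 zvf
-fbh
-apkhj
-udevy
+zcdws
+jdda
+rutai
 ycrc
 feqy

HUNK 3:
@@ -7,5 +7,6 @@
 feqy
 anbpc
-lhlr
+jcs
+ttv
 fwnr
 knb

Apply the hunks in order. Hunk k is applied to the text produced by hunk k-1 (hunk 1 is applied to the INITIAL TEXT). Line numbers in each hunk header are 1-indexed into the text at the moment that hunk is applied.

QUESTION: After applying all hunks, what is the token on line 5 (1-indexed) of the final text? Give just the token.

Hunk 1: at line 9 remove [mlr] add [fwnr,knb] -> 12 lines: cdl zvf fbh apkhj udevy ycrc feqy anbpc lhlr fwnr knb hgz
Hunk 2: at line 1 remove [fbh,apkhj,udevy] add [zcdws,jdda,rutai] -> 12 lines: cdl zvf zcdws jdda rutai ycrc feqy anbpc lhlr fwnr knb hgz
Hunk 3: at line 7 remove [lhlr] add [jcs,ttv] -> 13 lines: cdl zvf zcdws jdda rutai ycrc feqy anbpc jcs ttv fwnr knb hgz
Final line 5: rutai

Answer: rutai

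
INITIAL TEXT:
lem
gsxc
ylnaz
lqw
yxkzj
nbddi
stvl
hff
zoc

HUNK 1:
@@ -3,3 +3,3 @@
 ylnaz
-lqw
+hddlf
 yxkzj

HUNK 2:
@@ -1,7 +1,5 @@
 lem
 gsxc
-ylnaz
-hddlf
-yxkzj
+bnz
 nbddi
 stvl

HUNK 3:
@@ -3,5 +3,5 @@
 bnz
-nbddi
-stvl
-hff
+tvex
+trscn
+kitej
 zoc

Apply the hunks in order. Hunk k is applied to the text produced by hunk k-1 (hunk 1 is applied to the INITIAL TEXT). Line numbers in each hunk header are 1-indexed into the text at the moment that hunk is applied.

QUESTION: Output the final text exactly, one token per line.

Answer: lem
gsxc
bnz
tvex
trscn
kitej
zoc

Derivation:
Hunk 1: at line 3 remove [lqw] add [hddlf] -> 9 lines: lem gsxc ylnaz hddlf yxkzj nbddi stvl hff zoc
Hunk 2: at line 1 remove [ylnaz,hddlf,yxkzj] add [bnz] -> 7 lines: lem gsxc bnz nbddi stvl hff zoc
Hunk 3: at line 3 remove [nbddi,stvl,hff] add [tvex,trscn,kitej] -> 7 lines: lem gsxc bnz tvex trscn kitej zoc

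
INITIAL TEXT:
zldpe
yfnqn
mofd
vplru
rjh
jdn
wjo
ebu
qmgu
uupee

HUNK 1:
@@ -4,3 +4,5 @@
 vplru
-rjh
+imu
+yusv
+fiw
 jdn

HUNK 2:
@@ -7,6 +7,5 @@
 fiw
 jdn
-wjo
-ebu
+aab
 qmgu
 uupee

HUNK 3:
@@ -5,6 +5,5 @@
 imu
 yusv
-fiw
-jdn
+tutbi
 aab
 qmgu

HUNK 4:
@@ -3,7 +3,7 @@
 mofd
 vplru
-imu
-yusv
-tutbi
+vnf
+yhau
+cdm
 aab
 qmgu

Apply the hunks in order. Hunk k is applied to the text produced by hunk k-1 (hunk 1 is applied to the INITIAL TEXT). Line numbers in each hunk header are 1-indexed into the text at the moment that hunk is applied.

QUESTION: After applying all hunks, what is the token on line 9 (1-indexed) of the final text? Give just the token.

Hunk 1: at line 4 remove [rjh] add [imu,yusv,fiw] -> 12 lines: zldpe yfnqn mofd vplru imu yusv fiw jdn wjo ebu qmgu uupee
Hunk 2: at line 7 remove [wjo,ebu] add [aab] -> 11 lines: zldpe yfnqn mofd vplru imu yusv fiw jdn aab qmgu uupee
Hunk 3: at line 5 remove [fiw,jdn] add [tutbi] -> 10 lines: zldpe yfnqn mofd vplru imu yusv tutbi aab qmgu uupee
Hunk 4: at line 3 remove [imu,yusv,tutbi] add [vnf,yhau,cdm] -> 10 lines: zldpe yfnqn mofd vplru vnf yhau cdm aab qmgu uupee
Final line 9: qmgu

Answer: qmgu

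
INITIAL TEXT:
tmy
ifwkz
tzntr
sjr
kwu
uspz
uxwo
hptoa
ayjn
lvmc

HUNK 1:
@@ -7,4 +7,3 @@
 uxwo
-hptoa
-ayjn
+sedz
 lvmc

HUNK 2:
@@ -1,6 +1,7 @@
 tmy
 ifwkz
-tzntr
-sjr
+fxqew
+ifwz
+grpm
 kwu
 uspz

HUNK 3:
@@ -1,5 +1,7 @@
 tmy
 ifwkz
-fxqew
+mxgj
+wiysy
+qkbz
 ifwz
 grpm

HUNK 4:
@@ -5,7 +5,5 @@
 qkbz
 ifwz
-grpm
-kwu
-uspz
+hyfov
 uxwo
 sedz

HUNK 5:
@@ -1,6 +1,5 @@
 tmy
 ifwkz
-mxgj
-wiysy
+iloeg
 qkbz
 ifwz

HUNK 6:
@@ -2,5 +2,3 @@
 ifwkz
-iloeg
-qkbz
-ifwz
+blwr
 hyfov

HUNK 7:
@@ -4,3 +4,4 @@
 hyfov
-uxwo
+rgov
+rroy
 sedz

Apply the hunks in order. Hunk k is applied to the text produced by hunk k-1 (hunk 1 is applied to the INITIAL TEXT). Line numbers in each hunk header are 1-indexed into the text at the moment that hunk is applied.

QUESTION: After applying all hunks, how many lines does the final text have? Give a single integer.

Answer: 8

Derivation:
Hunk 1: at line 7 remove [hptoa,ayjn] add [sedz] -> 9 lines: tmy ifwkz tzntr sjr kwu uspz uxwo sedz lvmc
Hunk 2: at line 1 remove [tzntr,sjr] add [fxqew,ifwz,grpm] -> 10 lines: tmy ifwkz fxqew ifwz grpm kwu uspz uxwo sedz lvmc
Hunk 3: at line 1 remove [fxqew] add [mxgj,wiysy,qkbz] -> 12 lines: tmy ifwkz mxgj wiysy qkbz ifwz grpm kwu uspz uxwo sedz lvmc
Hunk 4: at line 5 remove [grpm,kwu,uspz] add [hyfov] -> 10 lines: tmy ifwkz mxgj wiysy qkbz ifwz hyfov uxwo sedz lvmc
Hunk 5: at line 1 remove [mxgj,wiysy] add [iloeg] -> 9 lines: tmy ifwkz iloeg qkbz ifwz hyfov uxwo sedz lvmc
Hunk 6: at line 2 remove [iloeg,qkbz,ifwz] add [blwr] -> 7 lines: tmy ifwkz blwr hyfov uxwo sedz lvmc
Hunk 7: at line 4 remove [uxwo] add [rgov,rroy] -> 8 lines: tmy ifwkz blwr hyfov rgov rroy sedz lvmc
Final line count: 8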